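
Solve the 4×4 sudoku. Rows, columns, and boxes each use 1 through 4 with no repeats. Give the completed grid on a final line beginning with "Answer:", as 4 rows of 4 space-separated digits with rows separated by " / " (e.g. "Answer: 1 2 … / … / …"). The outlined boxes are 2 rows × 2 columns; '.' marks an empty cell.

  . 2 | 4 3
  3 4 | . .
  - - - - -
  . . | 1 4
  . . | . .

Step 1. [r4c4∈{2}] r4c4's peers cover all but 2 ⇒ r4c4=2.
Step 2. [r4c2∈{1,3}] col 2 places 1 nowhere but r4c2 ⇒ r4c2=1.
Step 3. [r2c3∈{2}] r2c3's peers cover all but 2 ⇒ r2c3=2.
Step 4. [r3c1∈{2}] r3c1 is down to just 2 ⇒ r3c1=2.
Step 5. [r4c1∈{4}] r4c1 is down to just 4. So r4c1=4.
Step 6. [r3c2∈{3}] r3c2's peers cover all but 3. So r3c2=3.
Step 7. [r4c3∈{3}] r4c3 is down to just 3, so r4c3=3.
Step 8. [r2c4∈{1}] r2c4 is down to just 1 ⇒ r2c4=1.
Step 9. [r1c1∈{1}] only 1 remains possible at r1c1, so r1c1=1.

Answer: 1 2 4 3 / 3 4 2 1 / 2 3 1 4 / 4 1 3 2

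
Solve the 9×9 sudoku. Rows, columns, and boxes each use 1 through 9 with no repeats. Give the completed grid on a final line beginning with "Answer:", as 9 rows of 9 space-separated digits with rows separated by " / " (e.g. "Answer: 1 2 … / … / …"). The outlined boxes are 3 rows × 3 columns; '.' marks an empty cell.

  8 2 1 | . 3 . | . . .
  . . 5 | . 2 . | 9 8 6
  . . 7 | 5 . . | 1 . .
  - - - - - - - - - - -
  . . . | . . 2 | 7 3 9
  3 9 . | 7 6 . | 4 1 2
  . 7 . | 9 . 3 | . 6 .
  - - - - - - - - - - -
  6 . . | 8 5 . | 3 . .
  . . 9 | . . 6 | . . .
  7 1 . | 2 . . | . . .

Step 1. [r7c2∈{4}] nothing but 4 survives at r7c2. So r7c2=4.
Step 2. [r1c6∈{4,7,9}] across row 1, 9 lands solely at r1c6 ⇒ r1c6=9.
Step 3. [r9c6∈{4}] nothing but 4 survives at r9c6. So r9c6=4.
Step 4. [r5c3∈{8}] r5c3 has the single candidate 8, so r5c3=8.
Step 5. [r1c7∈{5}] nothing but 5 survives at r1c7 ⇒ r1c7=5.
Step 6. [r2c1∈{4}] only 4 remains possible at r2c1 ⇒ r2c1=4.
Step 7. [r6c7∈{8}] nothing but 8 survives at r6c7 ⇒ r6c7=8.
Step 8. [r8c5∈{1,7}] across col 5, 7 lands solely at r8c5, so r8c5=7.
Step 9. [r8c2∈{3,5,8}] in col 2, 8 fits only at r8c2 ⇒ r8c2=8.
Step 10. [r8c1∈{2,5}] across box 7, 5 lands solely at r8c1, so r8c1=5.
Step 11. [r7c8∈{2,7,9}] row 7 places 9 nowhere but r7c8 ⇒ r7c8=9.
Step 12. [r7c6∈{1}] r7c6 is down to just 1 ⇒ r7c6=1.
Step 13. [r4c5∈{1,4,8}] in row 4, 8 fits only at r4c5. So r4c5=8.
Step 14. [r3c5∈{4}] r3c5 is down to just 4, so r3c5=4.
Step 15. [r6c1∈{1,2}] in col 1, 2 fits only at r6c1, so r6c1=2.
Step 16. [r1c8∈{4,7}] col 8 places 7 nowhere but r1c8. So r1c8=7.
Step 17. [r8c8∈{2,4}] col 8 places 4 nowhere but r8c8 ⇒ r8c8=4.
Step 18. [r3c2∈{3,6}] r3c2 is the only open cell in row 3 admitting 6. So r3c2=6.
Step 19. [r4c4∈{1,4}] across col 4, 4 lands solely at r4c4. So r4c4=4.
Step 20. [r9c9∈{5,8}] across row 9, 8 lands solely at r9c9, so r9c9=8.
Step 21. [r3c1∈{9}] nothing but 9 survives at r3c1, so r3c1=9.
Step 22. [r7c3∈{2}] r7c3's peers cover all but 2. So r7c3=2.
Step 23. [r6c9∈{5}] r6c9 is down to just 5, so r6c9=5.
Step 24. [r3c6∈{8}] r3c6 is down to just 8, so r3c6=8.
Step 25. [r2c4∈{1}] r2c4 is down to just 1 ⇒ r2c4=1.
Step 26. [r6c3∈{4}] r6c3's peers cover all but 4 ⇒ r6c3=4.
Step 27. [r4c1∈{1}] r4c1 has the single candidate 1, so r4c1=1.
Step 28. [r5c6∈{5}] r5c6 is down to just 5, so r5c6=5.
Step 29. [r9c8∈{5}] r9c8's peers cover all but 5. So r9c8=5.
Step 30. [r1c4∈{6}] r1c4 is down to just 6. So r1c4=6.
Step 31. [r1c9∈{4}] nothing but 4 survives at r1c9, so r1c9=4.
Step 32. [r3c9∈{3}] r3c9 has the single candidate 3. So r3c9=3.
Step 33. [r7c9∈{7}] only 7 remains possible at r7c9, so r7c9=7.
Step 34. [r4c3∈{6}] only 6 remains possible at r4c3, so r4c3=6.
Step 35. [r4c2∈{5}] r4c2's peers cover all but 5 ⇒ r4c2=5.
Step 36. [r6c5∈{1}] r6c5 is down to just 1. So r6c5=1.
Step 37. [r2c6∈{7}] nothing but 7 survives at r2c6, so r2c6=7.
Step 38. [r8c9∈{1}] r8c9 has the single candidate 1. So r8c9=1.
Step 39. [r9c5∈{9}] r9c5 has the single candidate 9 ⇒ r9c5=9.
Step 40. [r8c7∈{2}] r8c7 has the single candidate 2, so r8c7=2.
Step 41. [r8c4∈{3}] r8c4 has the single candidate 3, so r8c4=3.
Step 42. [r9c7∈{6}] r9c7 is down to just 6 ⇒ r9c7=6.
Step 43. [r2c2∈{3}] nothing but 3 survives at r2c2, so r2c2=3.
Step 44. [r3c8∈{2}] nothing but 2 survives at r3c8. So r3c8=2.
Step 45. [r9c3∈{3}] r9c3 has the single candidate 3. So r9c3=3.

Answer: 8 2 1 6 3 9 5 7 4 / 4 3 5 1 2 7 9 8 6 / 9 6 7 5 4 8 1 2 3 / 1 5 6 4 8 2 7 3 9 / 3 9 8 7 6 5 4 1 2 / 2 7 4 9 1 3 8 6 5 / 6 4 2 8 5 1 3 9 7 / 5 8 9 3 7 6 2 4 1 / 7 1 3 2 9 4 6 5 8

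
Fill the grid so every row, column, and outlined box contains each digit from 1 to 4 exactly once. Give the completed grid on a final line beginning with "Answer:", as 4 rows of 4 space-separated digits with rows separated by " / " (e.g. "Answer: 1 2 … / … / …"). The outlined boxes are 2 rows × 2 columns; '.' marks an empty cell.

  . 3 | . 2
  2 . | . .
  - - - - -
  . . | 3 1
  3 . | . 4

Step 1. [r1c1∈{1,4}] 1 has one home in col 1: r1c1. So r1c1=1.
Step 2. [r3c2∈{2,4}] across row 3, 2 lands solely at r3c2, so r3c2=2.
Step 3. [r1c3∈{4}] nothing but 4 survives at r1c3, so r1c3=4.
Step 4. [r4c2∈{1}] only 1 remains possible at r4c2, so r4c2=1.
Step 5. [r2c3∈{1}] r2c3's peers cover all but 1, so r2c3=1.
Step 6. [r2c2∈{4}] r2c2 is down to just 4 ⇒ r2c2=4.
Step 7. [r3c1∈{4}] r3c1 is down to just 4 ⇒ r3c1=4.
Step 8. [r4c3∈{2}] r4c3's peers cover all but 2. So r4c3=2.
Step 9. [r2c4∈{3}] r2c4 is down to just 3. So r2c4=3.

Answer: 1 3 4 2 / 2 4 1 3 / 4 2 3 1 / 3 1 2 4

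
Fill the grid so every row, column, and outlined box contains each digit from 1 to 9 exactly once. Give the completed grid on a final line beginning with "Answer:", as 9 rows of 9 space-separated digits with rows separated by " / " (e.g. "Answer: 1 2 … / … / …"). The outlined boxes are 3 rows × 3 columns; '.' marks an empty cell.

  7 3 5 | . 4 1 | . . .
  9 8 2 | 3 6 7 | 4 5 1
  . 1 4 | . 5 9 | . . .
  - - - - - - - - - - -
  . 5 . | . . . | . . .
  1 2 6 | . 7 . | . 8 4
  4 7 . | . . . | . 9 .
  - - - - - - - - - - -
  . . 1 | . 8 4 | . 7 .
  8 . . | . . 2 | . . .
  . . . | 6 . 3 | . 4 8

Step 1. [r5c7∈{3,5}] in row 5, 3 fits only at r5c7. So r5c7=3.
Step 2. [r9c2∈{9}] only 9 remains possible at r9c2. So r9c2=9.
Step 3. [r5c4∈{5,9}] 9 has one home in row 5: r5c4. So r5c4=9.
Step 4. [r7c4∈{5}] r7c4's peers cover all but 5 ⇒ r7c4=5.
Step 5. [r9c5∈{1}] r9c5's peers cover all but 1, so r9c5=1.
Step 6. [r4c1∈{3}] nothing but 3 survives at r4c1. So r4c1=3.
Step 7. [r7c9∈{2,3,6,9}] in row 7, 3 fits only at r7c9. So r7c9=3.
Step 8. [r4c5∈{2}] r4c5's peers cover all but 2. So r4c5=2.
Step 9. [r7c7∈{2,6,9}] r7c7 is the only open cell in row 7 admitting 9, so r7c7=9.
Step 10. [r9c7∈{2,5}] box 9 places 2 nowhere but r9c7, so r9c7=2.
Step 11. [r3c1∈{6}] nothing but 6 survives at r3c1 ⇒ r3c1=6.
Step 12. [r6c9∈{2,5,6}] across row 6, 2 lands solely at r6c9. So r6c9=2.
Step 13. [r6c7∈{1,5,6}] r6c7 is the only open cell in box 6 admitting 5 ⇒ r6c7=5.
Step 14. [r6c3∈{8}] r6c3's peers cover all but 8, so r6c3=8.
Step 15. [r4c4∈{1,4,8}] 4 has one home in row 4: r4c4 ⇒ r4c4=4.
Step 16. [r3c9∈{7}] only 7 remains possible at r3c9. So r3c9=7.
Step 17. [r4c9∈{6}] r4c9 has the single candidate 6, so r4c9=6.
Step 18. [r3c7∈{8}] r3c7 is down to just 8 ⇒ r3c7=8.
Step 19. [r1c7∈{6}] nothing but 6 survives at r1c7, so r1c7=6.
Step 20. [r1c8∈{2}] r1c8 has the single candidate 2. So r1c8=2.
Step 21. [r8c7∈{1}] nothing but 1 survives at r8c7, so r8c7=1.
Step 22. [r9c3∈{7}] r9c3 has the single candidate 7. So r9c3=7.
Step 23. [r7c2∈{6}] r7c2 is down to just 6. So r7c2=6.
Step 24. [r8c5∈{9}] r8c5's peers cover all but 9, so r8c5=9.
Step 25. [r5c6∈{5}] r5c6's peers cover all but 5. So r5c6=5.
Step 26. [r4c3∈{9}] r4c3's peers cover all but 9. So r4c3=9.
Step 27. [r8c2∈{4}] only 4 remains possible at r8c2, so r8c2=4.
Step 28. [r6c6∈{6}] only 6 remains possible at r6c6, so r6c6=6.
Step 29. [r9c1∈{5}] r9c1's peers cover all but 5. So r9c1=5.
Step 30. [r1c9∈{9}] r1c9's peers cover all but 9. So r1c9=9.
Step 31. [r8c4∈{7}] r8c4 is down to just 7. So r8c4=7.
Step 32. [r6c5∈{3}] only 3 remains possible at r6c5 ⇒ r6c5=3.
Step 33. [r7c1∈{2}] r7c1 is down to just 2 ⇒ r7c1=2.
Step 34. [r3c8∈{3}] r3c8 has the single candidate 3. So r3c8=3.
Step 35. [r6c4∈{1}] r6c4 is down to just 1 ⇒ r6c4=1.
Step 36. [r8c9∈{5}] only 5 remains possible at r8c9. So r8c9=5.
Step 37. [r1c4∈{8}] r1c4 is down to just 8. So r1c4=8.
Step 38. [r8c8∈{6}] r8c8 has the single candidate 6, so r8c8=6.
Step 39. [r8c3∈{3}] r8c3's peers cover all but 3, so r8c3=3.
Step 40. [r3c4∈{2}] nothing but 2 survives at r3c4. So r3c4=2.
Step 41. [r4c7∈{7}] r4c7 has the single candidate 7 ⇒ r4c7=7.
Step 42. [r4c6∈{8}] only 8 remains possible at r4c6. So r4c6=8.
Step 43. [r4c8∈{1}] nothing but 1 survives at r4c8, so r4c8=1.

Answer: 7 3 5 8 4 1 6 2 9 / 9 8 2 3 6 7 4 5 1 / 6 1 4 2 5 9 8 3 7 / 3 5 9 4 2 8 7 1 6 / 1 2 6 9 7 5 3 8 4 / 4 7 8 1 3 6 5 9 2 / 2 6 1 5 8 4 9 7 3 / 8 4 3 7 9 2 1 6 5 / 5 9 7 6 1 3 2 4 8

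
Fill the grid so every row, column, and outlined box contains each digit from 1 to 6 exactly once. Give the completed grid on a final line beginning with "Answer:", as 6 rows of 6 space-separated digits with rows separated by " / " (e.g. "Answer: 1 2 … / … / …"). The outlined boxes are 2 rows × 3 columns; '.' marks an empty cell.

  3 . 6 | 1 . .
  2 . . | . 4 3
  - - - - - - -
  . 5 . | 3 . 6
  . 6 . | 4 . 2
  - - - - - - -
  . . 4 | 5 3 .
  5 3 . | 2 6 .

Step 1. [r6c3∈{1}] nothing but 1 survives at r6c3, so r6c3=1.
Step 2. [r4c1∈{1}] r4c1 has the single candidate 1, so r4c1=1.
Step 3. [r1c5∈{2,5}] r1c5 is the only open cell in row 1 admitting 2 ⇒ r1c5=2.
Step 4. [r3c1∈{4}] r3c1's peers cover all but 4 ⇒ r3c1=4.
Step 5. [r2c3∈{5}] only 5 remains possible at r2c3. So r2c3=5.
Step 6. [r4c5∈{5}] r4c5 has the single candidate 5, so r4c5=5.
Step 7. [r5c2∈{2}] only 2 remains possible at r5c2 ⇒ r5c2=2.
Step 8. [r5c1∈{6}] nothing but 6 survives at r5c1, so r5c1=6.
Step 9. [r2c4∈{6}] nothing but 6 survives at r2c4, so r2c4=6.
Step 10. [r1c2∈{4}] only 4 remains possible at r1c2. So r1c2=4.
Step 11. [r1c6∈{5}] nothing but 5 survives at r1c6. So r1c6=5.
Step 12. [r3c3∈{2}] only 2 remains possible at r3c3 ⇒ r3c3=2.
Step 13. [r3c5∈{1}] r3c5 has the single candidate 1 ⇒ r3c5=1.
Step 14. [r2c2∈{1}] r2c2 is down to just 1 ⇒ r2c2=1.
Step 15. [r4c3∈{3}] r4c3's peers cover all but 3 ⇒ r4c3=3.
Step 16. [r5c6∈{1}] only 1 remains possible at r5c6. So r5c6=1.
Step 17. [r6c6∈{4}] r6c6's peers cover all but 4. So r6c6=4.

Answer: 3 4 6 1 2 5 / 2 1 5 6 4 3 / 4 5 2 3 1 6 / 1 6 3 4 5 2 / 6 2 4 5 3 1 / 5 3 1 2 6 4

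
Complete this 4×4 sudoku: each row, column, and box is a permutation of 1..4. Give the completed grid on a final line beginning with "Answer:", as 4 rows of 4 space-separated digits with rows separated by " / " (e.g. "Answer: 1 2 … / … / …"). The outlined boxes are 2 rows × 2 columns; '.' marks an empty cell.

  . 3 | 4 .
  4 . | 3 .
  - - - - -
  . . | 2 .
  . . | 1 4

Step 1. [r4c1∈{2,3}] row 4 places 3 nowhere but r4c1. So r4c1=3.
Step 2. [r1c1∈{1,2}] r1c1 is the only open cell in col 1 admitting 2. So r1c1=2.
Step 3. [r2c2∈{1}] r2c2 is down to just 1. So r2c2=1.
Step 4. [r3c4∈{3}] nothing but 3 survives at r3c4, so r3c4=3.
Step 5. [r2c4∈{2}] r2c4 has the single candidate 2. So r2c4=2.
Step 6. [r4c2∈{2}] nothing but 2 survives at r4c2, so r4c2=2.
Step 7. [r1c4∈{1}] r1c4's peers cover all but 1 ⇒ r1c4=1.
Step 8. [r3c2∈{4}] r3c2 is down to just 4, so r3c2=4.
Step 9. [r3c1∈{1}] r3c1 has the single candidate 1. So r3c1=1.

Answer: 2 3 4 1 / 4 1 3 2 / 1 4 2 3 / 3 2 1 4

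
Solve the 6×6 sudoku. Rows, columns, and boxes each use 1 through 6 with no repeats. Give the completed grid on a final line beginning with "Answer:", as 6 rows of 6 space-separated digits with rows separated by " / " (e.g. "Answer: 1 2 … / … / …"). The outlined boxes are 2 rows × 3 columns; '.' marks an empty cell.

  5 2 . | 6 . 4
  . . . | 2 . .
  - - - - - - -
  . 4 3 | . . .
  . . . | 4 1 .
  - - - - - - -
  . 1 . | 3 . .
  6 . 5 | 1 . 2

Step 1. [r2c1∈{1,3,4}] in col 1, 3 fits only at r2c1. So r2c1=3.
Step 2. [r2c3∈{1,4,6}] r2c3 is the only open cell in row 2 admitting 4. So r2c3=4.
Step 3. [r4c3∈{2,6}] in col 3, 6 fits only at r4c3 ⇒ r4c3=6.
Step 4. [r3c5∈{2,5,6}] r3c5 is the only open cell in col 5 admitting 2 ⇒ r3c5=2.
Step 5. [r5c5∈{4,5,6}] col 5 places 6 nowhere but r5c5. So r5c5=6.
Step 6. [r5c6∈{5}] r5c6's peers cover all but 5. So r5c6=5.
Step 7. [r5c3∈{2}] r5c3 is down to just 2. So r5c3=2.
Step 8. [r6c5∈{4}] only 4 remains possible at r6c5 ⇒ r6c5=4.
Step 9. [r2c2∈{6}] r2c2 is down to just 6 ⇒ r2c2=6.
Step 10. [r4c6∈{3}] r4c6 is down to just 3. So r4c6=3.
Step 11. [r6c2∈{3}] r6c2 is down to just 3, so r6c2=3.
Step 12. [r2c5∈{5}] r2c5 is down to just 5 ⇒ r2c5=5.
Step 13. [r3c6∈{6}] r3c6 has the single candidate 6, so r3c6=6.
Step 14. [r3c1∈{1}] r3c1's peers cover all but 1. So r3c1=1.
Step 15. [r1c3∈{1}] only 1 remains possible at r1c3. So r1c3=1.
Step 16. [r5c1∈{4}] r5c1 has the single candidate 4. So r5c1=4.
Step 17. [r4c1∈{2}] nothing but 2 survives at r4c1, so r4c1=2.
Step 18. [r2c6∈{1}] only 1 remains possible at r2c6. So r2c6=1.
Step 19. [r3c4∈{5}] r3c4 has the single candidate 5, so r3c4=5.
Step 20. [r4c2∈{5}] nothing but 5 survives at r4c2, so r4c2=5.
Step 21. [r1c5∈{3}] r1c5 is down to just 3. So r1c5=3.

Answer: 5 2 1 6 3 4 / 3 6 4 2 5 1 / 1 4 3 5 2 6 / 2 5 6 4 1 3 / 4 1 2 3 6 5 / 6 3 5 1 4 2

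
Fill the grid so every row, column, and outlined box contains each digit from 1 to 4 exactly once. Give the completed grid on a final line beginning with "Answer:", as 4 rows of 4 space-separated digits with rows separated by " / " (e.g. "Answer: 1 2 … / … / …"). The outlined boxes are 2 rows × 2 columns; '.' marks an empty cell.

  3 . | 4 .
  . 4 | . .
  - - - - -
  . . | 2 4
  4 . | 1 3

Step 1. [r2c1∈{1,2}] r2c1 is the only open cell in col 1 admitting 2 ⇒ r2c1=2.
Step 2. [r1c2∈{1}] r1c2 has the single candidate 1. So r1c2=1.
Step 3. [r2c3∈{3}] r2c3's peers cover all but 3. So r2c3=3.
Step 4. [r2c4∈{1}] r2c4's peers cover all but 1. So r2c4=1.
Step 5. [r3c2∈{3}] nothing but 3 survives at r3c2. So r3c2=3.
Step 6. [r3c1∈{1}] r3c1's peers cover all but 1, so r3c1=1.
Step 7. [r4c2∈{2}] only 2 remains possible at r4c2 ⇒ r4c2=2.
Step 8. [r1c4∈{2}] nothing but 2 survives at r1c4. So r1c4=2.

Answer: 3 1 4 2 / 2 4 3 1 / 1 3 2 4 / 4 2 1 3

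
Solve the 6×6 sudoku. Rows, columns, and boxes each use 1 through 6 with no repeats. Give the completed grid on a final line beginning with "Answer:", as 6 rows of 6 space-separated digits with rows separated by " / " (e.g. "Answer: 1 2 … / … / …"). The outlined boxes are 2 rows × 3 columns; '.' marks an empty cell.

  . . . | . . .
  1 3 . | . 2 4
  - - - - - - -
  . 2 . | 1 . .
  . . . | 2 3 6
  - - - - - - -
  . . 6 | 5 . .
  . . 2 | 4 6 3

Step 1. [r2c3∈{5}] r2c3 is down to just 5 ⇒ r2c3=5.
Step 2. [r1c3∈{4}] r1c3's peers cover all but 4, so r1c3=4.
Step 3. [r3c1∈{3,4,5,6}] 6 has one home in row 3: r3c1 ⇒ r3c1=6.
Step 4. [r6c2∈{1,5}] row 6 places 1 nowhere but r6c2. So r6c2=1.
Step 5. [r4c2∈{4,5}] across col 2, 5 lands solely at r4c2 ⇒ r4c2=5.
Step 6. [r5c5∈{1}] r5c5 has the single candidate 1. So r5c5=1.
Step 7. [r3c6∈{5}] r3c6's peers cover all but 5 ⇒ r3c6=5.
Step 8. [r5c2∈{4}] r5c2's peers cover all but 4, so r5c2=4.
Step 9. [r2c4∈{6}] r2c4's peers cover all but 6, so r2c4=6.
Step 10. [r1c1∈{2}] r1c1's peers cover all but 2, so r1c1=2.
Step 11. [r4c1∈{4}] only 4 remains possible at r4c1, so r4c1=4.
Step 12. [r5c6∈{2}] r5c6 is down to just 2 ⇒ r5c6=2.
Step 13. [r1c6∈{1}] r1c6's peers cover all but 1 ⇒ r1c6=1.
Step 14. [r6c1∈{5}] r6c1 is down to just 5 ⇒ r6c1=5.
Step 15. [r3c5∈{4}] r3c5's peers cover all but 4, so r3c5=4.
Step 16. [r4c3∈{1}] r4c3 has the single candidate 1. So r4c3=1.
Step 17. [r1c5∈{5}] nothing but 5 survives at r1c5 ⇒ r1c5=5.
Step 18. [r3c3∈{3}] r3c3 is down to just 3 ⇒ r3c3=3.
Step 19. [r1c2∈{6}] r1c2's peers cover all but 6 ⇒ r1c2=6.
Step 20. [r5c1∈{3}] nothing but 3 survives at r5c1 ⇒ r5c1=3.
Step 21. [r1c4∈{3}] only 3 remains possible at r1c4, so r1c4=3.

Answer: 2 6 4 3 5 1 / 1 3 5 6 2 4 / 6 2 3 1 4 5 / 4 5 1 2 3 6 / 3 4 6 5 1 2 / 5 1 2 4 6 3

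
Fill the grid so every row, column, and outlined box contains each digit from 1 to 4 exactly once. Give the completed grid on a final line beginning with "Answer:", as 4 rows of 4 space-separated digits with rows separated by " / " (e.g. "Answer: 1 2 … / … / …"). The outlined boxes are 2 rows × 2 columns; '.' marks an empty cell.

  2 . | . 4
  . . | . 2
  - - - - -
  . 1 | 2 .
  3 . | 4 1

Step 1. [r1c2∈{3}] only 3 remains possible at r1c2. So r1c2=3.
Step 2. [r2c1∈{1,4}] r2c1 is the only open cell in col 1 admitting 1, so r2c1=1.
Step 3. [r3c1∈{4}] r3c1 has the single candidate 4. So r3c1=4.
Step 4. [r2c3∈{3}] r2c3's peers cover all but 3. So r2c3=3.
Step 5. [r1c3∈{1}] only 1 remains possible at r1c3. So r1c3=1.
Step 6. [r4c2∈{2}] only 2 remains possible at r4c2, so r4c2=2.
Step 7. [r2c2∈{4}] r2c2's peers cover all but 4. So r2c2=4.
Step 8. [r3c4∈{3}] only 3 remains possible at r3c4. So r3c4=3.

Answer: 2 3 1 4 / 1 4 3 2 / 4 1 2 3 / 3 2 4 1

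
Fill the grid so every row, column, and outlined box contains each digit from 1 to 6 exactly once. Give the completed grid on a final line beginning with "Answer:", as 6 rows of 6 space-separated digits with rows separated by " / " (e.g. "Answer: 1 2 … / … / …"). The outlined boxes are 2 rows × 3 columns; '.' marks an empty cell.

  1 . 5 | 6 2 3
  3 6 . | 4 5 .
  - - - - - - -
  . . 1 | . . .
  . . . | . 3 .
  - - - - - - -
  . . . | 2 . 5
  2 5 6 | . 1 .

Step 1. [r5c1∈{4}] r5c1 has the single candidate 4. So r5c1=4.
Step 2. [r4c3∈{2,4}] across col 3, 4 lands solely at r4c3. So r4c3=4.
Step 3. [r4c2∈{2}] r4c2's peers cover all but 2, so r4c2=2.
Step 4. [r3c6∈{2,4,6}] across row 3, 2 lands solely at r3c6, so r3c6=2.
Step 5. [r4c6∈{1,6}] across col 6, 6 lands solely at r4c6, so r4c6=6.
Step 6. [r4c1∈{5}] nothing but 5 survives at r4c1. So r4c1=5.
Step 7. [r3c2∈{3}] r3c2 has the single candidate 3, so r3c2=3.
Step 8. [r6c6∈{4}] r6c6 is down to just 4, so r6c6=4.
Step 9. [r3c5∈{4}] nothing but 4 survives at r3c5, so r3c5=4.
Step 10. [r1c2∈{4}] r1c2's peers cover all but 4 ⇒ r1c2=4.
Step 11. [r6c4∈{3}] r6c4 is down to just 3, so r6c4=3.
Step 12. [r3c4∈{5}] r3c4's peers cover all but 5 ⇒ r3c4=5.
Step 13. [r4c4∈{1}] r4c4 has the single candidate 1 ⇒ r4c4=1.
Step 14. [r3c1∈{6}] nothing but 6 survives at r3c1. So r3c1=6.
Step 15. [r5c3∈{3}] r5c3 is down to just 3 ⇒ r5c3=3.
Step 16. [r2c6∈{1}] r2c6 has the single candidate 1. So r2c6=1.
Step 17. [r2c3∈{2}] r2c3 is down to just 2, so r2c3=2.
Step 18. [r5c5∈{6}] r5c5 has the single candidate 6, so r5c5=6.
Step 19. [r5c2∈{1}] r5c2 is down to just 1, so r5c2=1.

Answer: 1 4 5 6 2 3 / 3 6 2 4 5 1 / 6 3 1 5 4 2 / 5 2 4 1 3 6 / 4 1 3 2 6 5 / 2 5 6 3 1 4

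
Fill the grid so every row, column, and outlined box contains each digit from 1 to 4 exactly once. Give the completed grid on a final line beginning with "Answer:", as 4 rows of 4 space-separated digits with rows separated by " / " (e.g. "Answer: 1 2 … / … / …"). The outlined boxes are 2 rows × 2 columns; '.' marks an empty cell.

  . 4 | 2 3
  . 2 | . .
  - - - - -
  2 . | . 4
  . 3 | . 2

Step 1. [r4c3∈{1}] only 1 remains possible at r4c3, so r4c3=1.
Step 2. [r1c1∈{1}] only 1 remains possible at r1c1. So r1c1=1.
Step 3. [r2c3∈{4}] only 4 remains possible at r2c3, so r2c3=4.
Step 4. [r2c1∈{3}] r2c1's peers cover all but 3. So r2c1=3.
Step 5. [r3c3∈{3}] r3c3's peers cover all but 3. So r3c3=3.
Step 6. [r3c2∈{1}] nothing but 1 survives at r3c2 ⇒ r3c2=1.
Step 7. [r2c4∈{1}] r2c4 has the single candidate 1, so r2c4=1.
Step 8. [r4c1∈{4}] r4c1 has the single candidate 4, so r4c1=4.

Answer: 1 4 2 3 / 3 2 4 1 / 2 1 3 4 / 4 3 1 2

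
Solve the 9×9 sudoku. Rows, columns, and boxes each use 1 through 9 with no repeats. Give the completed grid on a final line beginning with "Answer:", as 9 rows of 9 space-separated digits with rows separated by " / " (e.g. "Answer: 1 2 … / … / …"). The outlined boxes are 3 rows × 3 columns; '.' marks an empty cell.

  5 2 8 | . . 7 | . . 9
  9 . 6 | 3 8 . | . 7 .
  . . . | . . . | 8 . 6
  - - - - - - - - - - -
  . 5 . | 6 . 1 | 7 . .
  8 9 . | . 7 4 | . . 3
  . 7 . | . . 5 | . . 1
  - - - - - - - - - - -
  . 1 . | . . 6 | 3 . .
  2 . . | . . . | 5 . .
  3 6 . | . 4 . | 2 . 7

Step 1. [r5c4∈{2}] r5c4 has the single candidate 2 ⇒ r5c4=2.
Step 2. [r4c1∈{4}] r4c1's peers cover all but 4. So r4c1=4.
Step 3. [r8c8∈{1,4,6,8,9}] in row 8, 6 fits only at r8c8 ⇒ r8c8=6.
Step 4. [r6c7∈{4,6,9}] 9 has one home in col 7: r6c7. So r6c7=9.
Step 5. [r9c8∈{1,8,9}] 1 has one home in box 9: r9c8. So r9c8=1.
Step 6. [r6c8∈{2,4,8}] in row 6, 4 fits only at r6c8. So r6c8=4.
Step 7. [r2c2∈{4}] r2c2 has the single candidate 4 ⇒ r2c2=4.
Step 8. [r3c1∈{1,7}] 1 has one home in col 1: r3c1 ⇒ r3c1=1.
Step 9. [r4c5∈{3,9}] across row 4, 9 lands solely at r4c5, so r4c5=9.
Step 10. [r8c6∈{3,8,9}] 3 has one home in col 6: r8c6 ⇒ r8c6=3.
Step 11. [r9c6∈{8,9}] in col 6, 8 fits only at r9c6, so r9c6=8.
Step 12. [r7c8∈{8,9}] across col 8, 9 lands solely at r7c8 ⇒ r7c8=9.
Step 13. [r3c3∈{3,7}] across row 3, 7 lands solely at r3c3. So r3c3=7.
Step 14. [r3c4∈{4,5,9}] row 3 places 4 nowhere but r3c4. So r3c4=4.
Step 15. [r3c5∈{2,5}] box 2 places 5 nowhere but r3c5, so r3c5=5.
Step 16. [r7c9∈{4,8}] across row 7, 8 lands solely at r7c9. So r7c9=8.
Step 17. [r8c4∈{1,7,9}] 7 has one home in row 8: r8c4. So r8c4=7.
Step 18. [r4c9∈{2}] nothing but 2 survives at r4c9. So r4c9=2.
Step 19. [r1c4∈{1}] nothing but 1 survives at r1c4. So r1c4=1.
Step 20. [r8c3∈{4,9}] row 8 places 9 nowhere but r8c3 ⇒ r8c3=9.
Step 21. [r3c8∈{2,3}] in col 8, 2 fits only at r3c8. So r3c8=2.
Step 22. [r9c3∈{5}] only 5 remains possible at r9c3, so r9c3=5.
Step 23. [r4c3∈{3}] r4c3 has the single candidate 3. So r4c3=3.
Step 24. [r7c5∈{2}] nothing but 2 survives at r7c5, so r7c5=2.
Step 25. [r3c6∈{9}] nothing but 9 survives at r3c6. So r3c6=9.
Step 26. [r1c5∈{6}] r1c5's peers cover all but 6. So r1c5=6.
Step 27. [r2c7∈{1}] nothing but 1 survives at r2c7. So r2c7=1.
Step 28. [r6c3∈{2}] r6c3's peers cover all but 2. So r6c3=2.
Step 29. [r1c7∈{4}] nothing but 4 survives at r1c7 ⇒ r1c7=4.
Step 30. [r2c6∈{2}] nothing but 2 survives at r2c6, so r2c6=2.
Step 31. [r7c4∈{5}] r7c4 is down to just 5 ⇒ r7c4=5.
Step 32. [r6c4∈{8}] r6c4's peers cover all but 8, so r6c4=8.
Step 33. [r2c9∈{5}] only 5 remains possible at r2c9, so r2c9=5.
Step 34. [r8c5∈{1}] nothing but 1 survives at r8c5, so r8c5=1.
Step 35. [r5c7∈{6}] r5c7 is down to just 6, so r5c7=6.
Step 36. [r8c9∈{4}] r8c9's peers cover all but 4 ⇒ r8c9=4.
Step 37. [r1c8∈{3}] r1c8's peers cover all but 3 ⇒ r1c8=3.
Step 38. [r5c3∈{1}] r5c3 has the single candidate 1 ⇒ r5c3=1.
Step 39. [r4c8∈{8}] r4c8's peers cover all but 8 ⇒ r4c8=8.
Step 40. [r6c5∈{3}] nothing but 3 survives at r6c5 ⇒ r6c5=3.
Step 41. [r5c8∈{5}] r5c8 has the single candidate 5. So r5c8=5.
Step 42. [r8c2∈{8}] only 8 remains possible at r8c2 ⇒ r8c2=8.
Step 43. [r9c4∈{9}] nothing but 9 survives at r9c4. So r9c4=9.
Step 44. [r3c2∈{3}] r3c2 has the single candidate 3 ⇒ r3c2=3.
Step 45. [r7c3∈{4}] r7c3 has the single candidate 4, so r7c3=4.
Step 46. [r7c1∈{7}] r7c1 has the single candidate 7. So r7c1=7.
Step 47. [r6c1∈{6}] nothing but 6 survives at r6c1, so r6c1=6.

Answer: 5 2 8 1 6 7 4 3 9 / 9 4 6 3 8 2 1 7 5 / 1 3 7 4 5 9 8 2 6 / 4 5 3 6 9 1 7 8 2 / 8 9 1 2 7 4 6 5 3 / 6 7 2 8 3 5 9 4 1 / 7 1 4 5 2 6 3 9 8 / 2 8 9 7 1 3 5 6 4 / 3 6 5 9 4 8 2 1 7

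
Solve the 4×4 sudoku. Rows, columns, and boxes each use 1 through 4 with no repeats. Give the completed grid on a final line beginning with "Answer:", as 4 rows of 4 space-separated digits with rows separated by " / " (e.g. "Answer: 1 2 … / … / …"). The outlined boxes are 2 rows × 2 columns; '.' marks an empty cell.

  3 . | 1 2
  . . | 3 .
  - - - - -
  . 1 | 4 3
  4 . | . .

Step 1. [r3c1∈{2}] r3c1 has the single candidate 2, so r3c1=2.
Step 2. [r1c2∈{4}] nothing but 4 survives at r1c2 ⇒ r1c2=4.
Step 3. [r2c1∈{1}] only 1 remains possible at r2c1 ⇒ r2c1=1.
Step 4. [r4c2∈{3}] r4c2 has the single candidate 3 ⇒ r4c2=3.
Step 5. [r4c3∈{2}] r4c3's peers cover all but 2 ⇒ r4c3=2.
Step 6. [r2c4∈{4}] nothing but 4 survives at r2c4, so r2c4=4.
Step 7. [r4c4∈{1}] nothing but 1 survives at r4c4, so r4c4=1.
Step 8. [r2c2∈{2}] r2c2 is down to just 2. So r2c2=2.

Answer: 3 4 1 2 / 1 2 3 4 / 2 1 4 3 / 4 3 2 1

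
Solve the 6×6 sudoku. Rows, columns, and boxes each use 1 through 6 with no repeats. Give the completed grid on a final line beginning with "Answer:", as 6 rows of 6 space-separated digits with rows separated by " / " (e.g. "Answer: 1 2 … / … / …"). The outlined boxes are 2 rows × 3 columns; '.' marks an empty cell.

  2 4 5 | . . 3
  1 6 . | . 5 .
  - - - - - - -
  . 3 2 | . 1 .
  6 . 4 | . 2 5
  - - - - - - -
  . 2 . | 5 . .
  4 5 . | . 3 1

Step 1. [r2c6∈{2,4}] r2c6 is the only open cell in col 6 admitting 2. So r2c6=2.
Step 2. [r1c5∈{6}] nothing but 6 survives at r1c5 ⇒ r1c5=6.
Step 3. [r6c3∈{6}] only 6 remains possible at r6c3, so r6c3=6.
Step 4. [r5c6∈{4,6}] across row 5, 6 lands solely at r5c6, so r5c6=6.
Step 5. [r3c6∈{4}] nothing but 4 survives at r3c6. So r3c6=4.
Step 6. [r5c1∈{3}] only 3 remains possible at r5c1. So r5c1=3.
Step 7. [r5c5∈{4}] nothing but 4 survives at r5c5, so r5c5=4.
Step 8. [r2c4∈{4}] r2c4 has the single candidate 4 ⇒ r2c4=4.
Step 9. [r5c3∈{1}] r5c3 has the single candidate 1, so r5c3=1.
Step 10. [r6c4∈{2}] r6c4 is down to just 2. So r6c4=2.
Step 11. [r1c4∈{1}] r1c4's peers cover all but 1 ⇒ r1c4=1.
Step 12. [r4c4∈{3}] r4c4 is down to just 3. So r4c4=3.
Step 13. [r3c1∈{5}] nothing but 5 survives at r3c1. So r3c1=5.
Step 14. [r4c2∈{1}] r4c2 has the single candidate 1, so r4c2=1.
Step 15. [r3c4∈{6}] r3c4 has the single candidate 6. So r3c4=6.
Step 16. [r2c3∈{3}] r2c3 has the single candidate 3 ⇒ r2c3=3.

Answer: 2 4 5 1 6 3 / 1 6 3 4 5 2 / 5 3 2 6 1 4 / 6 1 4 3 2 5 / 3 2 1 5 4 6 / 4 5 6 2 3 1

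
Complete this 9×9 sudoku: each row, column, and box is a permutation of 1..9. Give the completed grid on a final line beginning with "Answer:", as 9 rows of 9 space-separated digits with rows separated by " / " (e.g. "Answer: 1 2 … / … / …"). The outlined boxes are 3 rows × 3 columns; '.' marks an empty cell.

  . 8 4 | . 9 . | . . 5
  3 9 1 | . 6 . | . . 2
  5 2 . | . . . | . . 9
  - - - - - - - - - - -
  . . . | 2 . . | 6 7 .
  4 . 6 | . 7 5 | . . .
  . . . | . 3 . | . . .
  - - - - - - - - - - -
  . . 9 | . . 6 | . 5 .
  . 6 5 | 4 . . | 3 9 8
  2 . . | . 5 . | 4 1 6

Step 1. [r3c3∈{7}] r3c3 has the single candidate 7. So r3c3=7.
Step 2. [r6c7∈{1,2,5,8,9}] in col 7, 5 fits only at r6c7 ⇒ r6c7=5.
Step 3. [r1c6∈{1,2,3,7}] across row 1, 2 lands solely at r1c6. So r1c6=2.
Step 4. [r7c9∈{7}] r7c9 has the single candidate 7, so r7c9=7.
Step 5. [r5c7∈{1,2,8,9}] in col 7, 9 fits only at r5c7, so r5c7=9.
Step 6. [r3c8∈{3,4,6,8}] 6 has one home in row 3: r3c8, so r3c8=6.
Step 7. [r5c8∈{2,3,8}] r5c8 is the only open cell in row 5 admitting 2, so r5c8=2.
Step 8. [r5c4∈{1,8}] row 5 places 8 nowhere but r5c4. So r5c4=8.
Step 9. [r6c8∈{4,8}] box 6 places 8 nowhere but r6c8 ⇒ r6c8=8.
Step 10. [r8c5∈{1,2}] row 8 places 2 nowhere but r8c5. So r8c5=2.
Step 11. [r7c2∈{1,3,4}] across row 7, 4 lands solely at r7c2 ⇒ r7c2=4.
Step 12. [r7c4∈{1,3}] r7c4 is the only open cell in row 7 admitting 3, so r7c4=3.
Step 13. [r3c4∈{1}] r3c4 is down to just 1. So r3c4=1.
Step 14. [r1c4∈{7}] r1c4 is down to just 7. So r1c4=7.
Step 15. [r3c7∈{8}] r3c7's peers cover all but 8 ⇒ r3c7=8.
Step 16. [r7c5∈{1,8}] in col 5, 8 fits only at r7c5 ⇒ r7c5=8.
Step 17. [r4c5∈{1,4}] across col 5, 1 lands solely at r4c5, so r4c5=1.
Step 18. [r4c1∈{8,9}] in col 1, 8 fits only at r4c1. So r4c1=8.
Step 19. [r4c3∈{3}] r4c3 is down to just 3, so r4c3=3.
Step 20. [r4c6∈{4,9}] in row 4, 9 fits only at r4c6 ⇒ r4c6=9.
Step 21. [r5c2∈{1}] only 1 remains possible at r5c2, so r5c2=1.
Step 22. [r6c6∈{4}] r6c6's peers cover all but 4. So r6c6=4.
Step 23. [r8c6∈{1,7}] in col 6, 1 fits only at r8c6 ⇒ r8c6=1.
Step 24. [r8c1∈{7}] r8c1 is down to just 7 ⇒ r8c1=7.
Step 25. [r2c6∈{8}] r2c6's peers cover all but 8, so r2c6=8.
Step 26. [r2c8∈{4}] nothing but 4 survives at r2c8, so r2c8=4.
Step 27. [r6c9∈{1}] r6c9's peers cover all but 1, so r6c9=1.
Step 28. [r6c3∈{2}] r6c3 is down to just 2. So r6c3=2.
Step 29. [r9c6∈{7}] r9c6 is down to just 7, so r9c6=7.
Step 30. [r1c7∈{1}] r1c7's peers cover all but 1 ⇒ r1c7=1.
Step 31. [r2c7∈{7}] r2c7 has the single candidate 7 ⇒ r2c7=7.
Step 32. [r9c3∈{8}] r9c3 has the single candidate 8 ⇒ r9c3=8.
Step 33. [r7c7∈{2}] r7c7 has the single candidate 2, so r7c7=2.
Step 34. [r9c2∈{3}] nothing but 3 survives at r9c2 ⇒ r9c2=3.
Step 35. [r2c4∈{5}] r2c4 is down to just 5 ⇒ r2c4=5.
Step 36. [r9c4∈{9}] r9c4 is down to just 9, so r9c4=9.
Step 37. [r1c8∈{3}] nothing but 3 survives at r1c8. So r1c8=3.
Step 38. [r6c1∈{9}] nothing but 9 survives at r6c1 ⇒ r6c1=9.
Step 39. [r5c9∈{3}] r5c9 is down to just 3 ⇒ r5c9=3.
Step 40. [r1c1∈{6}] r1c1 is down to just 6 ⇒ r1c1=6.
Step 41. [r7c1∈{1}] r7c1's peers cover all but 1. So r7c1=1.
Step 42. [r6c2∈{7}] r6c2 is down to just 7. So r6c2=7.
Step 43. [r3c6∈{3}] nothing but 3 survives at r3c6, so r3c6=3.
Step 44. [r3c5∈{4}] r3c5 is down to just 4. So r3c5=4.
Step 45. [r4c2∈{5}] only 5 remains possible at r4c2, so r4c2=5.
Step 46. [r4c9∈{4}] only 4 remains possible at r4c9. So r4c9=4.
Step 47. [r6c4∈{6}] r6c4's peers cover all but 6. So r6c4=6.

Answer: 6 8 4 7 9 2 1 3 5 / 3 9 1 5 6 8 7 4 2 / 5 2 7 1 4 3 8 6 9 / 8 5 3 2 1 9 6 7 4 / 4 1 6 8 7 5 9 2 3 / 9 7 2 6 3 4 5 8 1 / 1 4 9 3 8 6 2 5 7 / 7 6 5 4 2 1 3 9 8 / 2 3 8 9 5 7 4 1 6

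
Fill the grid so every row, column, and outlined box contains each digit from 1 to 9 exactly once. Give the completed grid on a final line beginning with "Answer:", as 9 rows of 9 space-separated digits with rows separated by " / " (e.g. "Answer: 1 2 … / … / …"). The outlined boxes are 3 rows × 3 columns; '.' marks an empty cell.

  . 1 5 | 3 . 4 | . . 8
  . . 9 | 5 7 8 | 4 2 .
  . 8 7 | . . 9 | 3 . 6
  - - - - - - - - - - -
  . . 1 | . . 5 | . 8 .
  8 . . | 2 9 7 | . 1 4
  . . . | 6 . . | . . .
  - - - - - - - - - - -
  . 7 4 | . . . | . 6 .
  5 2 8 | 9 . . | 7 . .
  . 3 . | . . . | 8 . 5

Step 1. [r7c7∈{1,2,9}] 1 has one home in col 7: r7c7. So r7c7=1.
Step 2. [r8c9∈{3}] r8c9 has the single candidate 3. So r8c9=3.
Step 3. [r6c8∈{3,5,7,9}] 3 has one home in col 8: r6c8 ⇒ r6c8=3.
Step 4. [r9c1∈{1,6,9}] in col 1, 1 fits only at r9c1 ⇒ r9c1=1.
Step 5. [r7c9∈{2,9}] r7c9 is the only open cell in box 9 admitting 2 ⇒ r7c9=2.
Step 6. [r4c4∈{4}] nothing but 4 survives at r4c4. So r4c4=4.
Step 7. [r2c2∈{6}] only 6 remains possible at r2c2. So r2c2=6.
Step 8. [r4c1∈{2,3,6,7,9}] 6 has one home in col 1: r4c1 ⇒ r4c1=6.
Step 9. [r6c1∈{2,4,7,9}] in col 1, 7 fits only at r6c1. So r6c1=7.
Step 10. [r6c9∈{9}] r6c9 has the single candidate 9 ⇒ r6c9=9.
Step 11. [r1c5∈{2,6}] across row 1, 6 lands solely at r1c5. So r1c5=6.
Step 12. [r3c5∈{1,2}] in box 2, 2 fits only at r3c5 ⇒ r3c5=2.
Step 13. [r9c8∈{4,9}] 9 has one home in row 9: r9c8 ⇒ r9c8=9.
Step 14. [r6c5∈{1,8}] 8 has one home in row 6: r6c5. So r6c5=8.
Step 15. [r8c5∈{1,4}] col 5 places 1 nowhere but r8c5 ⇒ r8c5=1.
Step 16. [r5c2∈{5}] r5c2 is down to just 5. So r5c2=5.
Step 17. [r9c3∈{6}] r9c3 is down to just 6. So r9c3=6.
Step 18. [r4c5∈{3}] r4c5's peers cover all but 3. So r4c5=3.
Step 19. [r4c7∈{2}] r4c7 has the single candidate 2, so r4c7=2.
Step 20. [r9c4∈{7}] r9c4's peers cover all but 7, so r9c4=7.
Step 21. [r6c7∈{5}] r6c7 is down to just 5, so r6c7=5.
Step 22. [r9c6∈{2}] r9c6 has the single candidate 2. So r9c6=2.
Step 23. [r2c1∈{3}] r2c1 is down to just 3, so r2c1=3.
Step 24. [r6c3∈{2}] r6c3 has the single candidate 2 ⇒ r6c3=2.
Step 25. [r4c2∈{9}] nothing but 9 survives at r4c2 ⇒ r4c2=9.
Step 26. [r1c7∈{9}] only 9 remains possible at r1c7, so r1c7=9.
Step 27. [r3c4∈{1}] r3c4 is down to just 1 ⇒ r3c4=1.
Step 28. [r2c9∈{1}] r2c9 is down to just 1, so r2c9=1.
Step 29. [r9c5∈{4}] nothing but 4 survives at r9c5, so r9c5=4.
Step 30. [r1c1∈{2}] r1c1's peers cover all but 2, so r1c1=2.
Step 31. [r7c1∈{9}] r7c1's peers cover all but 9. So r7c1=9.
Step 32. [r7c5∈{5}] nothing but 5 survives at r7c5, so r7c5=5.
Step 33. [r5c3∈{3}] nothing but 3 survives at r5c3. So r5c3=3.
Step 34. [r3c1∈{4}] r3c1's peers cover all but 4 ⇒ r3c1=4.
Step 35. [r7c4∈{8}] r7c4's peers cover all but 8 ⇒ r7c4=8.
Step 36. [r6c6∈{1}] only 1 remains possible at r6c6. So r6c6=1.
Step 37. [r8c6∈{6}] r8c6's peers cover all but 6, so r8c6=6.
Step 38. [r6c2∈{4}] nothing but 4 survives at r6c2 ⇒ r6c2=4.
Step 39. [r4c9∈{7}] r4c9's peers cover all but 7. So r4c9=7.
Step 40. [r7c6∈{3}] r7c6 is down to just 3. So r7c6=3.
Step 41. [r1c8∈{7}] nothing but 7 survives at r1c8, so r1c8=7.
Step 42. [r3c8∈{5}] r3c8 has the single candidate 5. So r3c8=5.
Step 43. [r5c7∈{6}] r5c7 is down to just 6 ⇒ r5c7=6.
Step 44. [r8c8∈{4}] nothing but 4 survives at r8c8 ⇒ r8c8=4.

Answer: 2 1 5 3 6 4 9 7 8 / 3 6 9 5 7 8 4 2 1 / 4 8 7 1 2 9 3 5 6 / 6 9 1 4 3 5 2 8 7 / 8 5 3 2 9 7 6 1 4 / 7 4 2 6 8 1 5 3 9 / 9 7 4 8 5 3 1 6 2 / 5 2 8 9 1 6 7 4 3 / 1 3 6 7 4 2 8 9 5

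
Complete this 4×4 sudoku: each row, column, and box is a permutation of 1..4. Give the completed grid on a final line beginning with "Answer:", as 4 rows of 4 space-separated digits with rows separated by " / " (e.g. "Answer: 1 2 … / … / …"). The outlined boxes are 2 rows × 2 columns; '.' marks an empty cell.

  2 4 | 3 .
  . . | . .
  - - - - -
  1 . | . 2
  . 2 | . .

Step 1. [r3c3∈{4}] nothing but 4 survives at r3c3. So r3c3=4.
Step 2. [r2c2∈{1,3}] col 2 places 1 nowhere but r2c2 ⇒ r2c2=1.
Step 3. [r4c4∈{1,3}] in col 4, 3 fits only at r4c4, so r4c4=3.
Step 4. [r4c3∈{1}] nothing but 1 survives at r4c3. So r4c3=1.
Step 5. [r1c4∈{1}] nothing but 1 survives at r1c4, so r1c4=1.
Step 6. [r2c3∈{2}] r2c3 is down to just 2, so r2c3=2.
Step 7. [r3c2∈{3}] only 3 remains possible at r3c2 ⇒ r3c2=3.
Step 8. [r2c4∈{4}] only 4 remains possible at r2c4. So r2c4=4.
Step 9. [r2c1∈{3}] r2c1 is down to just 3, so r2c1=3.
Step 10. [r4c1∈{4}] r4c1 has the single candidate 4, so r4c1=4.

Answer: 2 4 3 1 / 3 1 2 4 / 1 3 4 2 / 4 2 1 3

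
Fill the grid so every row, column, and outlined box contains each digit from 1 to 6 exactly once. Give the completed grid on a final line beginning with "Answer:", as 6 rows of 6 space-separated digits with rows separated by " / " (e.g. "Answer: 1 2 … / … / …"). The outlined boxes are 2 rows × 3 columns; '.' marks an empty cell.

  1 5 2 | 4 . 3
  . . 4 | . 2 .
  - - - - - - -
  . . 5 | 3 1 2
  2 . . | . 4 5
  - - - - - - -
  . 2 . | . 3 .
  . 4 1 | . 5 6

Step 1. [r3c2∈{6}] r3c2 is down to just 6, so r3c2=6.
Step 2. [r2c1∈{3,6}] box 1 places 6 nowhere but r2c1. So r2c1=6.
Step 3. [r2c6∈{1}] r2c6 is down to just 1 ⇒ r2c6=1.
Step 4. [r4c2∈{1,3}] 1 has one home in row 4: r4c2, so r4c2=1.
Step 5. [r3c1∈{4}] nothing but 4 survives at r3c1. So r3c1=4.
Step 6. [r2c4∈{5}] r2c4's peers cover all but 5 ⇒ r2c4=5.
Step 7. [r5c6∈{4}] nothing but 4 survives at r5c6. So r5c6=4.
Step 8. [r4c3∈{3}] r4c3's peers cover all but 3 ⇒ r4c3=3.
Step 9. [r5c3∈{6}] only 6 remains possible at r5c3. So r5c3=6.
Step 10. [r6c1∈{3}] r6c1 is down to just 3 ⇒ r6c1=3.
Step 11. [r5c1∈{5}] only 5 remains possible at r5c1, so r5c1=5.
Step 12. [r6c4∈{2}] r6c4 is down to just 2, so r6c4=2.
Step 13. [r5c4∈{1}] r5c4's peers cover all but 1, so r5c4=1.
Step 14. [r1c5∈{6}] r1c5 has the single candidate 6, so r1c5=6.
Step 15. [r2c2∈{3}] r2c2 has the single candidate 3. So r2c2=3.
Step 16. [r4c4∈{6}] r4c4's peers cover all but 6, so r4c4=6.

Answer: 1 5 2 4 6 3 / 6 3 4 5 2 1 / 4 6 5 3 1 2 / 2 1 3 6 4 5 / 5 2 6 1 3 4 / 3 4 1 2 5 6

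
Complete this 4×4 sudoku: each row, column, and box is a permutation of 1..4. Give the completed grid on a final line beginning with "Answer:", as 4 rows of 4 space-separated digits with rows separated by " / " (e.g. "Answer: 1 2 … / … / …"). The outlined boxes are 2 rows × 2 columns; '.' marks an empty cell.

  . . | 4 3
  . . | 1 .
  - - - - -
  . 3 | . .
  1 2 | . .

Step 1. [r3c4∈{1,2,4}] 1 has one home in row 3: r3c4, so r3c4=1.
Step 2. [r2c1∈{2,3,4}] in row 2, 3 fits only at r2c1 ⇒ r2c1=3.
Step 3. [r1c1∈{2}] r1c1 has the single candidate 2, so r1c1=2.
Step 4. [r3c3∈{2}] nothing but 2 survives at r3c3, so r3c3=2.
Step 5. [r2c4∈{2}] r2c4 is down to just 2 ⇒ r2c4=2.
Step 6. [r4c3∈{3}] only 3 remains possible at r4c3. So r4c3=3.
Step 7. [r3c1∈{4}] r3c1 is down to just 4. So r3c1=4.
Step 8. [r1c2∈{1}] only 1 remains possible at r1c2, so r1c2=1.
Step 9. [r4c4∈{4}] r4c4's peers cover all but 4, so r4c4=4.
Step 10. [r2c2∈{4}] r2c2 has the single candidate 4, so r2c2=4.

Answer: 2 1 4 3 / 3 4 1 2 / 4 3 2 1 / 1 2 3 4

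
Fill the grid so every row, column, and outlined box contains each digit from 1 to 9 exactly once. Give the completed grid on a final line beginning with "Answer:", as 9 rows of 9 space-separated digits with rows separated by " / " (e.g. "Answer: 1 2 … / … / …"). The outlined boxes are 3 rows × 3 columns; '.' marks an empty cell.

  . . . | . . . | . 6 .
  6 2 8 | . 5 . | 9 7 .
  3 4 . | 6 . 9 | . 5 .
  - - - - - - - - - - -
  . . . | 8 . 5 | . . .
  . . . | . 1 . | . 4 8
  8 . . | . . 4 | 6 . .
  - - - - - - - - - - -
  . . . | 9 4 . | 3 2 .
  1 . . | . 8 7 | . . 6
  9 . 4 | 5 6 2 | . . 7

Step 1. [r9c2∈{3,8}] in row 9, 3 fits only at r9c2. So r9c2=3.
Step 2. [r8c2∈{5}] nothing but 5 survives at r8c2, so r8c2=5.
Step 3. [r5c7∈{2,5,7}] across col 7, 5 lands solely at r5c7. So r5c7=5.
Step 4. [r6c3∈{1,2,3,5,7,9}] in row 6, 5 fits only at r6c3, so r6c3=5.
Step 5. [r4c7∈{1,2,7}] r4c7 is the only open cell in col 7 admitting 7, so r4c7=7.
Step 6. [r8c4∈{3}] nothing but 3 survives at r8c4 ⇒ r8c4=3.
Step 7. [r7c1∈{7}] r7c1 is down to just 7. So r7c1=7.
Step 8. [r5c1∈{2}] r5c1 is down to just 2, so r5c1=2.
Step 9. [r5c4∈{7}] only 7 remains possible at r5c4 ⇒ r5c4=7.
Step 10. [r3c7∈{1,2,8}] across row 3, 8 lands solely at r3c7, so r3c7=8.
Step 11. [r1c7∈{1,2,4}] in col 7, 2 fits only at r1c7, so r1c7=2.
Step 12. [r3c9∈{1}] r3c9 is down to just 1, so r3c9=1.
Step 13. [r3c5∈{2,7}] across row 3, 2 lands solely at r3c5, so r3c5=2.
Step 14. [r6c2∈{1,7,9}] in row 6, 7 fits only at r6c2, so r6c2=7.
Step 15. [r6c8∈{1,3,9}] across row 6, 1 lands solely at r6c8, so r6c8=1.
Step 16. [r4c8∈{3,9}] across col 8, 3 lands solely at r4c8, so r4c8=3.
Step 17. [r4c5∈{9}] r4c5's peers cover all but 9 ⇒ r4c5=9.
Step 18. [r5c3∈{3,6,9}] col 3 places 3 nowhere but r5c3 ⇒ r5c3=3.
Step 19. [r1c3∈{1,7,9}] col 3 places 9 nowhere but r1c3 ⇒ r1c3=9.
Step 20. [r1c2∈{1}] r1c2 has the single candidate 1 ⇒ r1c2=1.
Step 21. [r4c2∈{6}] r4c2's peers cover all but 6, so r4c2=6.
Step 22. [r1c4∈{4}] nothing but 4 survives at r1c4 ⇒ r1c4=4.
Step 23. [r1c9∈{3}] only 3 remains possible at r1c9, so r1c9=3.
Step 24. [r2c4∈{1}] r2c4 is down to just 1, so r2c4=1.
Step 25. [r6c9∈{2,9}] across row 6, 9 lands solely at r6c9, so r6c9=9.
Step 26. [r8c8∈{9}] r8c8 has the single candidate 9, so r8c8=9.
Step 27. [r2c9∈{4}] nothing but 4 survives at r2c9. So r2c9=4.
Step 28. [r6c4∈{2}] only 2 remains possible at r6c4 ⇒ r6c4=2.
Step 29. [r7c2∈{8}] r7c2's peers cover all but 8, so r7c2=8.
Step 30. [r4c9∈{2}] only 2 remains possible at r4c9. So r4c9=2.
Step 31. [r4c3∈{1}] r4c3 is down to just 1. So r4c3=1.
Step 32. [r9c7∈{1}] r9c7's peers cover all but 1, so r9c7=1.
Step 33. [r5c6∈{6}] nothing but 6 survives at r5c6, so r5c6=6.
Step 34. [r6c5∈{3}] r6c5's peers cover all but 3 ⇒ r6c5=3.
Step 35. [r5c2∈{9}] r5c2 has the single candidate 9. So r5c2=9.
Step 36. [r1c6∈{8}] r1c6's peers cover all but 8. So r1c6=8.
Step 37. [r3c3∈{7}] nothing but 7 survives at r3c3 ⇒ r3c3=7.
Step 38. [r4c1∈{4}] r4c1's peers cover all but 4 ⇒ r4c1=4.
Step 39. [r2c6∈{3}] r2c6 has the single candidate 3 ⇒ r2c6=3.
Step 40. [r1c1∈{5}] only 5 remains possible at r1c1. So r1c1=5.
Step 41. [r8c7∈{4}] r8c7 has the single candidate 4 ⇒ r8c7=4.
Step 42. [r7c9∈{5}] nothing but 5 survives at r7c9. So r7c9=5.
Step 43. [r1c5∈{7}] only 7 remains possible at r1c5 ⇒ r1c5=7.
Step 44. [r8c3∈{2}] r8c3's peers cover all but 2. So r8c3=2.
Step 45. [r7c3∈{6}] nothing but 6 survives at r7c3, so r7c3=6.
Step 46. [r9c8∈{8}] only 8 remains possible at r9c8 ⇒ r9c8=8.
Step 47. [r7c6∈{1}] r7c6's peers cover all but 1, so r7c6=1.

Answer: 5 1 9 4 7 8 2 6 3 / 6 2 8 1 5 3 9 7 4 / 3 4 7 6 2 9 8 5 1 / 4 6 1 8 9 5 7 3 2 / 2 9 3 7 1 6 5 4 8 / 8 7 5 2 3 4 6 1 9 / 7 8 6 9 4 1 3 2 5 / 1 5 2 3 8 7 4 9 6 / 9 3 4 5 6 2 1 8 7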